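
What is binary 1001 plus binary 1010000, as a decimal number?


1001 + 1010000 = 1011001 = 89

89


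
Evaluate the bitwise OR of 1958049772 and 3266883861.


0b1110100101101010111011111101100 | 0b11000010101110001011000100010101 = 0b11110110101111011111011111111101 = 4139644925

4139644925


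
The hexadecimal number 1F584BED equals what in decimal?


1F584BED hex = 525880301 decimal

525880301


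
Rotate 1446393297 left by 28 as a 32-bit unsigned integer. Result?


Rotate 0b1010110001101100011010111010001 left by 28 (32-bit) = 0b10101011000110110001101011101 = 358835037

358835037


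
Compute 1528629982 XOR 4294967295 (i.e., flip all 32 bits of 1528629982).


1528629982 ^ 4294967295 = 2766337313

2766337313


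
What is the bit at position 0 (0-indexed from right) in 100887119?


0b110000000110110101001001111, position 0 = 1

1


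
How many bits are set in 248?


0b11111000 has 5 set bits

5


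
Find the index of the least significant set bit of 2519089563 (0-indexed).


0b10010110001001100100000110011011. Lowest set bit at position 0

0


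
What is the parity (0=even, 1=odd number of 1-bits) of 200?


0b11001000 has 3 ones => parity 1

1


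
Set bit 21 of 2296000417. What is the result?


2296000417 | (1 << 21) = 2296000417 | 2097152 = 2298097569

2298097569


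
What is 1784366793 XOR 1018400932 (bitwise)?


0b1101010010110110100011011001001 ^ 0b111100101100111001000010100100 = 0b1010110111010001101011001101101 = 1458099821

1458099821


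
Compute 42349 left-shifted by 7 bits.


0b1010010101101101 << 7 = 0b10100101011011010000000 = 5420672

5420672


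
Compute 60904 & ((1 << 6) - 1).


60904 & 63 = 40

40


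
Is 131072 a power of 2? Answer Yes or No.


0b100000000000000000. Only one bit set => Yes

Yes


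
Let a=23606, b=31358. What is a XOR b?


23606 ^ 31358 = 9800

9800


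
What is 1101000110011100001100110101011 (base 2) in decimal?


1101000110011100001100110101011 in decimal = 1758337451

1758337451


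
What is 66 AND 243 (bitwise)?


0b1000010 & 0b11110011 = 0b1000010 = 66

66


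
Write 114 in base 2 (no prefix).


114 = 1110010 in binary

1110010


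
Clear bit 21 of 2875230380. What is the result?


2875230380 & ~(1 << 21) = 2873133228

2873133228


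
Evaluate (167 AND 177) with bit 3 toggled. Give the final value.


Step 1: 167 & 177 = 161
Step 2: 161 ^ (1 << 3) = 161 ^ 8 = 169

169


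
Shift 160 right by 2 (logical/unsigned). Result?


0b10100000 >> 2 = 0b101000 = 40

40


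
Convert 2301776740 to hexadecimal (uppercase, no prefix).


2301776740 = 89325364 hex

89325364


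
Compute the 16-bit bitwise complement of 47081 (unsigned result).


~0b1011011111101001 = 0b100100000010110 = 18454 (16-bit unsigned)

18454


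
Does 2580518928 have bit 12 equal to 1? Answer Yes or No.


0b10011001110011111001100000010000, bit 12 = 1. Yes

Yes


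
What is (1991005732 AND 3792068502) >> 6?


Step 1: 1991005732 & 3792068502 = 1644451332
Step 2: 1644451332 >> 6 = 25694552

25694552


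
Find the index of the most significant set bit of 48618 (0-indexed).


0b1011110111101010. Highest set bit at position 15

15


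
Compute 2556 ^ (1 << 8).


2556 ^ (1 << 8) = 2556 ^ 256 = 2300

2300


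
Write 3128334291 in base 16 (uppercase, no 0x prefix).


3128334291 = BA7697D3 hex

BA7697D3


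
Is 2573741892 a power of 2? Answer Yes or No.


0b10011001011010000010111101000100. Multiple bits set => No

No


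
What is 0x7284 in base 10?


7284 hex = 29316 decimal

29316


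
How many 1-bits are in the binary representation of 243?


0b11110011 has 6 set bits

6


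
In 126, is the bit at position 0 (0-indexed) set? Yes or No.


0b1111110, bit 0 = 0. No

No


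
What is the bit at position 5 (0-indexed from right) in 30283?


0b111011001001011, position 5 = 0

0


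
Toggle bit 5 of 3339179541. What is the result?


3339179541 ^ (1 << 5) = 3339179541 ^ 32 = 3339179573

3339179573


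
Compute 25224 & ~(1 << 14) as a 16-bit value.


25224 & ~(1 << 14) = 8840

8840


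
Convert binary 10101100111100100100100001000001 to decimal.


10101100111100100100100001000001 in decimal = 2901559361

2901559361


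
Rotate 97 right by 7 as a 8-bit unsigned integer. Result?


Rotate 0b1100001 right by 7 (8-bit) = 0b11000010 = 194

194


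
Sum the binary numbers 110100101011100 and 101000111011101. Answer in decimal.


110100101011100 + 101000111011101 = 1011101100111001 = 47929

47929


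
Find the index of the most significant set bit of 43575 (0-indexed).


0b1010101000110111. Highest set bit at position 15

15


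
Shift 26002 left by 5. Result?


0b110010110010010 << 5 = 0b11001011001001000000 = 832064

832064


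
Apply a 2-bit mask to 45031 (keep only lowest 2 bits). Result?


45031 & 3 = 3

3


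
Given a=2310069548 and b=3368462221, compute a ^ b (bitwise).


2310069548 ^ 3368462221 = 1098283681

1098283681


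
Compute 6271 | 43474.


0b1100001111111 | 0b1010100111010010 = 0b1011100111111111 = 47615

47615


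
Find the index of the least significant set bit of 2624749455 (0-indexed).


0b10011100011100100111111110001111. Lowest set bit at position 0

0


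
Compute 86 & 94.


0b1010110 & 0b1011110 = 0b1010110 = 86

86


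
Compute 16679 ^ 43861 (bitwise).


0b100000100100111 ^ 0b1010101101010101 = 0b1110101001110010 = 60018

60018


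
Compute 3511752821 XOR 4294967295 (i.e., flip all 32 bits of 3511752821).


3511752821 ^ 4294967295 = 783214474

783214474


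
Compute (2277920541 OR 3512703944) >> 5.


Step 1: 2277920541 | 3512703944 = 3621773277
Step 2: 3621773277 >> 5 = 113180414

113180414


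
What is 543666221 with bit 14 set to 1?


543666221 | (1 << 14) = 543666221 | 16384 = 543682605

543682605


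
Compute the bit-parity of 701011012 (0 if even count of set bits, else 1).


0b101001110010001001010001000100 has 11 ones => parity 1

1


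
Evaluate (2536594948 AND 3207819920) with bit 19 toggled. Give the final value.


Step 1: 2536594948 & 3207819920 = 2536591872
Step 2: 2536591872 ^ (1 << 19) = 2536591872 ^ 524288 = 2537116160

2537116160


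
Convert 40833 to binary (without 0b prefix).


40833 = 1001111110000001 in binary

1001111110000001


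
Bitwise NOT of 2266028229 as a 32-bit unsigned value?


~0b10000111000100001101100011000101 = 0b1111000111011110010011100111010 = 2028939066 (32-bit unsigned)

2028939066


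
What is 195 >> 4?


0b11000011 >> 4 = 0b1100 = 12

12


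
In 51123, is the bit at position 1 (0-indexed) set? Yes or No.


0b1100011110110011, bit 1 = 1. Yes

Yes


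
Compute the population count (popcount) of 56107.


0b1101101100101011 has 10 set bits

10


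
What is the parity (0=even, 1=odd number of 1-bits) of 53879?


0b1101001001110111 has 10 ones => parity 0

0


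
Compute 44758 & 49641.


0b1010111011010110 & 0b1100000111101001 = 0b1000000011000000 = 32960

32960


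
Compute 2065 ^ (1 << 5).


2065 ^ (1 << 5) = 2065 ^ 32 = 2097

2097


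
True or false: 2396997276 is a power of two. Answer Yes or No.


0b10001110110111110100011010011100. Multiple bits set => No

No


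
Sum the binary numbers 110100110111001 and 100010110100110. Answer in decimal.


110100110111001 + 100010110100110 = 1010111101011111 = 44895

44895


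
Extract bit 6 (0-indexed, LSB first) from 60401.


0b1110101111110001, position 6 = 1

1


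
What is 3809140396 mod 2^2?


3809140396 & 3 = 0

0


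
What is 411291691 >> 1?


0b11000100000111101000000101011 >> 1 = 0b1100010000011110100000010101 = 205645845

205645845


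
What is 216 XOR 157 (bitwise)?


0b11011000 ^ 0b10011101 = 0b1000101 = 69

69


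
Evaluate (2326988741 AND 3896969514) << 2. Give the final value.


Step 1: 2326988741 & 3896969514 = 2281898240
Step 2: 2281898240 << 2 = 9127592960

9127592960


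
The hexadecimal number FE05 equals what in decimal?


FE05 hex = 65029 decimal

65029


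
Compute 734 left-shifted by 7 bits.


0b1011011110 << 7 = 0b10110111100000000 = 93952

93952


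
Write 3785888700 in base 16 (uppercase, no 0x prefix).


3785888700 = E1A813BC hex

E1A813BC


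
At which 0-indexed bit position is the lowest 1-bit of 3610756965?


0b11010111001101111100011101100101. Lowest set bit at position 0

0


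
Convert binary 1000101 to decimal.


1000101 in decimal = 69

69


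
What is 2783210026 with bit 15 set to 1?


2783210026 | (1 << 15) = 2783210026 | 32768 = 2783242794

2783242794


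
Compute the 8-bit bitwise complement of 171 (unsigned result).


~0b10101011 = 0b1010100 = 84 (8-bit unsigned)

84


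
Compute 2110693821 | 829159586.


0b1111101110011101010000110111101 | 0b110001011010111111100010100010 = 0b1111101111011111111100110111111 = 2112879039

2112879039


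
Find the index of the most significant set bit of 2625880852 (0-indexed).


0b10011100100000111100001100010100. Highest set bit at position 31

31


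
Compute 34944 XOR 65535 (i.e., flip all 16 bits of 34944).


34944 ^ 65535 = 30591

30591


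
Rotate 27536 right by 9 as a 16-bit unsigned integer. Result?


Rotate 0b110101110010000 right by 9 (16-bit) = 0b1100100000110101 = 51253

51253


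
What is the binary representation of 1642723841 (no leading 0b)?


1642723841 = 1100001111010011111101000000001 in binary

1100001111010011111101000000001


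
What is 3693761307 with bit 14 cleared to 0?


3693761307 & ~(1 << 14) = 3693744923

3693744923


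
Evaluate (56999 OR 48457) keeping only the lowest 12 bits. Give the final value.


Step 1: 56999 | 48457 = 65519
Step 2: 65519 & 4095 = 4079

4079


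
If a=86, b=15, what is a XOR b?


86 ^ 15 = 89

89


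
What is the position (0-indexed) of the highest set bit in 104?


0b1101000. Highest set bit at position 6

6


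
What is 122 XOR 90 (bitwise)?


0b1111010 ^ 0b1011010 = 0b100000 = 32

32


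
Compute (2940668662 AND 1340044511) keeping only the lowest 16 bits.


Step 1: 2940668662 & 1340044511 = 256311510
Step 2: 256311510 & 65535 = 214

214


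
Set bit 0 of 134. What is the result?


134 | (1 << 0) = 134 | 1 = 135

135


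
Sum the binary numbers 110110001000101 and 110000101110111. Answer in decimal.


110110001000101 + 110000101110111 = 1100110110111100 = 52668

52668


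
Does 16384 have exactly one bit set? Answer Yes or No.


0b100000000000000. Only one bit set => Yes

Yes


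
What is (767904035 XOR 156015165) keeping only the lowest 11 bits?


Step 1: 767904035 ^ 156015165 = 613012254
Step 2: 613012254 & 2047 = 798

798


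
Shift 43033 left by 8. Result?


0b1010100000011001 << 8 = 0b101010000001100100000000 = 11016448

11016448


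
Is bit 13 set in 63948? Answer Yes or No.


0b1111100111001100, bit 13 = 1. Yes

Yes


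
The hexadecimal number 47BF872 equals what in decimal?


47BF872 hex = 75233394 decimal

75233394


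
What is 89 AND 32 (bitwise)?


0b1011001 & 0b100000 = 0b0 = 0

0


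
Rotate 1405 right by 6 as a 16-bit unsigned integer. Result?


Rotate 0b10101111101 right by 6 (16-bit) = 0b1111010000010101 = 62485

62485


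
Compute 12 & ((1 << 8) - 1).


12 & 255 = 12

12


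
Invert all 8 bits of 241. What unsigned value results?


241 ^ 255 = 14

14


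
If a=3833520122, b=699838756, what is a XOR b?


3833520122 ^ 699838756 = 3452464862

3452464862


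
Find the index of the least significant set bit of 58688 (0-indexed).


0b1110010101000000. Lowest set bit at position 6

6


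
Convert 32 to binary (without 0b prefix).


32 = 100000 in binary

100000


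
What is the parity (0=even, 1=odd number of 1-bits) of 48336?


0b1011110011010000 has 8 ones => parity 0

0


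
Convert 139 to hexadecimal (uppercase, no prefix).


139 = 8B hex

8B


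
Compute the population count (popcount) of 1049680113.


0b111110100100001101100011110001 has 16 set bits

16


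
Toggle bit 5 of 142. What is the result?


142 ^ (1 << 5) = 142 ^ 32 = 174

174


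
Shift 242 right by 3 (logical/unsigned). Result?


0b11110010 >> 3 = 0b11110 = 30

30


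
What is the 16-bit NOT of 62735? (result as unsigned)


~0b1111010100001111 = 0b101011110000 = 2800 (16-bit unsigned)

2800


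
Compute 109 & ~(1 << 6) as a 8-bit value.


109 & ~(1 << 6) = 45

45


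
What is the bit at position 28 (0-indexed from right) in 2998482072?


0b10110010101110010011010010011000, position 28 = 1

1


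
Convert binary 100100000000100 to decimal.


100100000000100 in decimal = 18436

18436


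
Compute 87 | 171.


0b1010111 | 0b10101011 = 0b11111111 = 255

255


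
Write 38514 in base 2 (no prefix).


38514 = 1001011001110010 in binary

1001011001110010


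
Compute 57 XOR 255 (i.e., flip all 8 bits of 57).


57 ^ 255 = 198

198


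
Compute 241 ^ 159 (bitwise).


0b11110001 ^ 0b10011111 = 0b1101110 = 110

110


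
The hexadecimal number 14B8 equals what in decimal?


14B8 hex = 5304 decimal

5304


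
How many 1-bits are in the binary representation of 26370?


0b110011100000010 has 6 set bits

6


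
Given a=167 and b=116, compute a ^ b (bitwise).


167 ^ 116 = 211

211


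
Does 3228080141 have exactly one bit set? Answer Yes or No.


0b11000000011010001001100000001101. Multiple bits set => No

No


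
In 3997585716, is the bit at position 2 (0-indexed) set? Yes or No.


0b11101110010001100101000100110100, bit 2 = 1. Yes

Yes


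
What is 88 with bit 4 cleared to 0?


88 & ~(1 << 4) = 72

72


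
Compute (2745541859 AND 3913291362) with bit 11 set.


Step 1: 2745541859 & 3913291362 = 2701132898
Step 2: 2701132898 | (1 << 11) = 2701132898 | 2048 = 2701134946

2701134946


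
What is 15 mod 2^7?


15 & 127 = 15

15


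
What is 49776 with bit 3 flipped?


49776 ^ (1 << 3) = 49776 ^ 8 = 49784

49784


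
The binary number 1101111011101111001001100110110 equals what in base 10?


1101111011101111001001100110110 in decimal = 1870107446

1870107446


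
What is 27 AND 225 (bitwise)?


0b11011 & 0b11100001 = 0b1 = 1

1


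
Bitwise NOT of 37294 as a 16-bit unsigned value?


~0b1001000110101110 = 0b110111001010001 = 28241 (16-bit unsigned)

28241


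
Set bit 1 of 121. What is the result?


121 | (1 << 1) = 121 | 2 = 123

123


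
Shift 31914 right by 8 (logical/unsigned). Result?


0b111110010101010 >> 8 = 0b1111100 = 124

124


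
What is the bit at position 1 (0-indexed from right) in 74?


0b1001010, position 1 = 1

1


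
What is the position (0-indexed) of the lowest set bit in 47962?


0b1011101101011010. Lowest set bit at position 1

1


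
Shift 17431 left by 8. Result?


0b100010000010111 << 8 = 0b10001000001011100000000 = 4462336

4462336


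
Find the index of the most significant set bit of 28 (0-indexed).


0b11100. Highest set bit at position 4

4


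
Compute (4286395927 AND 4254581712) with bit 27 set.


Step 1: 4286395927 & 4254581712 = 4246012432
Step 2: 4246012432 | (1 << 27) = 4246012432 | 134217728 = 4246012432

4246012432


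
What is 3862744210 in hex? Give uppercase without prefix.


3862744210 = E63CCC92 hex

E63CCC92


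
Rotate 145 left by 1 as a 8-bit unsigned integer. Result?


Rotate 0b10010001 left by 1 (8-bit) = 0b100011 = 35

35


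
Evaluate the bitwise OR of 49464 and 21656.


0b1100000100111000 | 0b101010010011000 = 0b1101010110111000 = 54712

54712


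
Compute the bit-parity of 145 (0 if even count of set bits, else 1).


0b10010001 has 3 ones => parity 1

1


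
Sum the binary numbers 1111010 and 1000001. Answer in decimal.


1111010 + 1000001 = 10111011 = 187

187


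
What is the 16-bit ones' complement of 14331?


14331 ^ 65535 = 51204

51204


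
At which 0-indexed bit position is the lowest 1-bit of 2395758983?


0b10001110110011000110000110000111. Lowest set bit at position 0

0


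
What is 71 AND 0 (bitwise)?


0b1000111 & 0b0 = 0b0 = 0

0


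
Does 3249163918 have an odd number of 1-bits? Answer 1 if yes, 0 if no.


0b11000001101010100100111010001110 has 15 ones => parity 1

1


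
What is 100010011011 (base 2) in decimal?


100010011011 in decimal = 2203

2203


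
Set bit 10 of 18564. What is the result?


18564 | (1 << 10) = 18564 | 1024 = 19588

19588


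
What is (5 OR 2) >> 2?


Step 1: 5 | 2 = 7
Step 2: 7 >> 2 = 1

1


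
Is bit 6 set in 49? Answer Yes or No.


0b110001, bit 6 = 0. No

No


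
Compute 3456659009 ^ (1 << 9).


3456659009 ^ (1 << 9) = 3456659009 ^ 512 = 3456658497

3456658497


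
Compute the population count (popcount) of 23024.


0b101100111110000 has 8 set bits

8


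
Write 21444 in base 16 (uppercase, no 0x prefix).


21444 = 53C4 hex

53C4


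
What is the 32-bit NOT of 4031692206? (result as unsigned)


~0b11110000010011101011110110101110 = 0b1111101100010100001001010001 = 263275089 (32-bit unsigned)

263275089


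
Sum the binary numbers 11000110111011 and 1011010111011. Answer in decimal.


11000110111011 + 1011010111011 = 100100001110110 = 18550

18550


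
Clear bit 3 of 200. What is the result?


200 & ~(1 << 3) = 192

192


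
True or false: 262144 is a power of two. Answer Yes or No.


0b1000000000000000000. Only one bit set => Yes

Yes


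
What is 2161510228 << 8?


0b10000000110101100000011101010100 << 8 = 0b1000000011010110000001110101010000000000 = 553346618368

553346618368


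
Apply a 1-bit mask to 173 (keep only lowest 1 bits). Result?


173 & 1 = 1

1


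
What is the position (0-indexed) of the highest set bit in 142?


0b10001110. Highest set bit at position 7

7


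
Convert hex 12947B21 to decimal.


12947B21 hex = 311720737 decimal

311720737


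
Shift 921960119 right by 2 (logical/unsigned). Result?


0b110110111100111111111010110111 >> 2 = 0b1101101111001111111110101101 = 230490029

230490029


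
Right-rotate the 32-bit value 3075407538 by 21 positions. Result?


Rotate 0b10110111010011101111111010110010 right by 21 (32-bit) = 0b1110111111101011001010110111010 = 2012583354

2012583354


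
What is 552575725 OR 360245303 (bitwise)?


0b100000111011111010001011101101 | 0b10101011110001110100000110111 = 0b110101111111111110101011111111 = 905964287

905964287


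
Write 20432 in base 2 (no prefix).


20432 = 100111111010000 in binary

100111111010000


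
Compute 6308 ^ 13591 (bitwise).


0b1100010100100 ^ 0b11010100010111 = 0b10110110110011 = 11699

11699


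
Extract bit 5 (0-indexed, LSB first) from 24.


0b11000, position 5 = 0

0


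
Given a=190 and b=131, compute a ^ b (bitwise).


190 ^ 131 = 61

61


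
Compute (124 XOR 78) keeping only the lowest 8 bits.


Step 1: 124 ^ 78 = 50
Step 2: 50 & 255 = 50

50


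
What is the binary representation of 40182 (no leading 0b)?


40182 = 1001110011110110 in binary

1001110011110110


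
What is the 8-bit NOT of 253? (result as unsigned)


~0b11111101 = 0b10 = 2 (8-bit unsigned)

2


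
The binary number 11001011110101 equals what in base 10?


11001011110101 in decimal = 13045

13045


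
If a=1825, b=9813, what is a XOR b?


1825 ^ 9813 = 8564

8564


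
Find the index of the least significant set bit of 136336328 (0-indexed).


0b1000001000000101001111001000. Lowest set bit at position 3

3


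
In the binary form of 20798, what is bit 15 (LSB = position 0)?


0b101000100111110, position 15 = 0

0


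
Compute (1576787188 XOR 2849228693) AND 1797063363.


Step 1: 1576787188 ^ 2849228693 = 4096269153
Step 2: 4096269153 & 1797063363 = 1611137601

1611137601


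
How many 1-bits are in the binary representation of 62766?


0b1111010100101110 has 10 set bits

10


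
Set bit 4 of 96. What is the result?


96 | (1 << 4) = 96 | 16 = 112

112


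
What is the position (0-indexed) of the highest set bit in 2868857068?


0b10101010111111110100100011101100. Highest set bit at position 31

31


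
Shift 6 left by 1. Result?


0b110 << 1 = 0b1100 = 12

12


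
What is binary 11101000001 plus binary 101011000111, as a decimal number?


11101000001 + 101011000111 = 1001000001000 = 4616

4616


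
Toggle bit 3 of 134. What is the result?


134 ^ (1 << 3) = 134 ^ 8 = 142

142


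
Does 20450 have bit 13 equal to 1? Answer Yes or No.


0b100111111100010, bit 13 = 0. No

No


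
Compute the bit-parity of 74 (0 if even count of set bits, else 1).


0b1001010 has 3 ones => parity 1

1


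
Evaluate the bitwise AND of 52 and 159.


0b110100 & 0b10011111 = 0b10100 = 20

20


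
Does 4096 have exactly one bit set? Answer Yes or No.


0b1000000000000. Only one bit set => Yes

Yes


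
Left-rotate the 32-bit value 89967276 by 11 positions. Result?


Rotate 0b101010111001100101010101100 left by 11 (32-bit) = 0b11100110010101010110000000101010 = 3864354858

3864354858


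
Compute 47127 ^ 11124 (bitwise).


0b1011100000010111 ^ 0b10101101110100 = 0b1001001101100011 = 37731

37731


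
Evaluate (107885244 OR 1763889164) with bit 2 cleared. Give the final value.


Step 1: 107885244 | 1763889164 = 1869542076
Step 2: 1869542076 & ~(1 << 2) = 1869542072

1869542072


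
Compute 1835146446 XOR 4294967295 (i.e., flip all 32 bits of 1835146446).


1835146446 ^ 4294967295 = 2459820849

2459820849


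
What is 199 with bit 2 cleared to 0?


199 & ~(1 << 2) = 195

195


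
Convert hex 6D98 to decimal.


6D98 hex = 28056 decimal

28056


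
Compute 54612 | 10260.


0b1101010101010100 | 0b10100000010100 = 0b1111110101010100 = 64852

64852


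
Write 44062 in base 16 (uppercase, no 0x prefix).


44062 = AC1E hex

AC1E


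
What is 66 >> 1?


0b1000010 >> 1 = 0b100001 = 33

33


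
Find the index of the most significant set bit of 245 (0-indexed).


0b11110101. Highest set bit at position 7

7


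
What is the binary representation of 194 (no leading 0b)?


194 = 11000010 in binary

11000010


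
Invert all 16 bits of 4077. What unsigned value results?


4077 ^ 65535 = 61458

61458


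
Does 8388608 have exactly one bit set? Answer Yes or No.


0b100000000000000000000000. Only one bit set => Yes

Yes


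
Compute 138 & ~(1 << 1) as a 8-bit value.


138 & ~(1 << 1) = 136

136


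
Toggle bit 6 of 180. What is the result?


180 ^ (1 << 6) = 180 ^ 64 = 244

244


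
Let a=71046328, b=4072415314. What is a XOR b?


71046328 ^ 4072415314 = 4135597290

4135597290


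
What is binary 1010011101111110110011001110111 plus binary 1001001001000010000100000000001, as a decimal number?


1010011101111110110011001110111 + 1001001001000010000100000000001 = 10011100111000000110111001111000 = 2631954040

2631954040


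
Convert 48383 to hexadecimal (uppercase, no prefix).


48383 = BCFF hex

BCFF


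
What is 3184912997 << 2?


0b10111101110101011110101001100101 << 2 = 0b1011110111010101111010100110010100 = 12739651988

12739651988


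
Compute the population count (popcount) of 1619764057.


0b1100000100010111010001101011001 has 14 set bits

14


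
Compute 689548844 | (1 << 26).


689548844 | (1 << 26) = 689548844 | 67108864 = 756657708

756657708


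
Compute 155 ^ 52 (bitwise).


0b10011011 ^ 0b110100 = 0b10101111 = 175

175


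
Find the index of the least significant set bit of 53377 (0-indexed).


0b1101000010000001. Lowest set bit at position 0

0


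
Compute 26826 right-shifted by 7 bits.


0b110100011001010 >> 7 = 0b11010001 = 209

209


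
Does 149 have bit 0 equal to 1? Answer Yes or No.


0b10010101, bit 0 = 1. Yes

Yes


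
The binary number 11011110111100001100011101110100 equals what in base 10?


11011110111100001100011101110100 in decimal = 3740321652

3740321652


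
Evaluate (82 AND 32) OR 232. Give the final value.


Step 1: 82 & 32 = 0
Step 2: 0 | 232 = 232

232


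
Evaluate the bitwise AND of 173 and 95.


0b10101101 & 0b1011111 = 0b1101 = 13

13


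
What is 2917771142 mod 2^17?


2917771142 & 131071 = 108422

108422


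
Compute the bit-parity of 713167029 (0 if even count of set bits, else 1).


0b101010100000100001000010110101 has 11 ones => parity 1

1


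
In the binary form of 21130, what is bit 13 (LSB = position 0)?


0b101001010001010, position 13 = 0

0


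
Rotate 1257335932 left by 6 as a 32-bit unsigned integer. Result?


Rotate 0b1001010111100010110110001111100 left by 6 (32-bit) = 0b10111100010110110001111100010010 = 3160088338

3160088338


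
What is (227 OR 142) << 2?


Step 1: 227 | 142 = 239
Step 2: 239 << 2 = 956

956


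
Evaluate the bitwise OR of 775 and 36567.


0b1100000111 | 0b1000111011010111 = 0b1000111111010111 = 36823

36823


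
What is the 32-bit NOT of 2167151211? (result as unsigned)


~0b10000001001011000001101001101011 = 0b1111110110100111110010110010100 = 2127816084 (32-bit unsigned)

2127816084


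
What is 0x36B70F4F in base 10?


36B70F4F hex = 917966671 decimal

917966671


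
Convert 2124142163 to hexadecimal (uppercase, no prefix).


2124142163 = 7E9BD653 hex

7E9BD653


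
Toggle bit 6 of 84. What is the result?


84 ^ (1 << 6) = 84 ^ 64 = 20

20


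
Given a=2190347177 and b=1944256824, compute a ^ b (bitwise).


2190347177 ^ 1944256824 = 4050455185

4050455185


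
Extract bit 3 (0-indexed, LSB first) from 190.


0b10111110, position 3 = 1

1


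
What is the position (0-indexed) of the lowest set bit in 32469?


0b111111011010101. Lowest set bit at position 0

0


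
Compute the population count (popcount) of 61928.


0b1111000111101000 has 9 set bits

9


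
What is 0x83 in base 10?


83 hex = 131 decimal

131


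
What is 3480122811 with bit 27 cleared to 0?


3480122811 & ~(1 << 27) = 3345905083

3345905083


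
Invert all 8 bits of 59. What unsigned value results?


59 ^ 255 = 196

196


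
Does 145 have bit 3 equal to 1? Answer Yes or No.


0b10010001, bit 3 = 0. No

No


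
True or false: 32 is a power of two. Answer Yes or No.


0b100000. Only one bit set => Yes

Yes


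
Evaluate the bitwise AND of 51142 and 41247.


0b1100011111000110 & 0b1010000100011111 = 0b1000000100000110 = 33030

33030


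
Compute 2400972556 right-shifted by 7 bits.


0b10001111000110111110111100001100 >> 7 = 0b1000111100011011111011110 = 18757598

18757598


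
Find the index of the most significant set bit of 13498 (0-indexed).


0b11010010111010. Highest set bit at position 13

13


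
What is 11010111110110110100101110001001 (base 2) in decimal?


11010111110110110100101110001001 in decimal = 3621473161

3621473161


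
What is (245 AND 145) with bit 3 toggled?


Step 1: 245 & 145 = 145
Step 2: 145 ^ (1 << 3) = 145 ^ 8 = 153

153


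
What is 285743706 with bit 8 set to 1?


285743706 | (1 << 8) = 285743706 | 256 = 285743962

285743962


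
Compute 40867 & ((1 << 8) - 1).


40867 & 255 = 163

163


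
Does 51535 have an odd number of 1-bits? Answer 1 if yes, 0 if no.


0b1100100101001111 has 9 ones => parity 1

1


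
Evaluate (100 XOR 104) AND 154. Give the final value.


Step 1: 100 ^ 104 = 12
Step 2: 12 & 154 = 8

8


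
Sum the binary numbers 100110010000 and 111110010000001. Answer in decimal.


100110010000 + 111110010000001 = 1000011000010001 = 34321

34321


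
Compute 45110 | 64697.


0b1011000000110110 | 0b1111110010111001 = 0b1111110010111111 = 64703

64703


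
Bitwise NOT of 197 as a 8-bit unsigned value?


~0b11000101 = 0b111010 = 58 (8-bit unsigned)

58


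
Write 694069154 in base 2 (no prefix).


694069154 = 101001010111101010011110100010 in binary

101001010111101010011110100010


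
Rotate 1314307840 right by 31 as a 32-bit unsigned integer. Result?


Rotate 0b1001110010101101011111100000000 right by 31 (32-bit) = 0b10011100101011010111111000000000 = 2628615680

2628615680


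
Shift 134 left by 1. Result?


0b10000110 << 1 = 0b100001100 = 268

268


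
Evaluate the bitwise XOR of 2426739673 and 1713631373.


0b10010000101001010001101111011001 ^ 0b1100110001000111111000010001101 = 0b11110110100001101110101101010100 = 4136037204

4136037204


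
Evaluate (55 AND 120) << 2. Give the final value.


Step 1: 55 & 120 = 48
Step 2: 48 << 2 = 192

192


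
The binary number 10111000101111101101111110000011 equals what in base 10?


10111000101111101101111110000011 in decimal = 3099516803

3099516803


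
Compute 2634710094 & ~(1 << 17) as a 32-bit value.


2634710094 & ~(1 << 17) = 2634579022

2634579022


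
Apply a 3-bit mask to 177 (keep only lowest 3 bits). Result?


177 & 7 = 1

1


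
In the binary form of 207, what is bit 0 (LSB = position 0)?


0b11001111, position 0 = 1

1


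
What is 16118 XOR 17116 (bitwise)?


0b11111011110110 ^ 0b100001011011100 = 0b111110000101010 = 31786

31786


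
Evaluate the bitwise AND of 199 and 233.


0b11000111 & 0b11101001 = 0b11000001 = 193

193


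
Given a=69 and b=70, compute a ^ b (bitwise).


69 ^ 70 = 3

3


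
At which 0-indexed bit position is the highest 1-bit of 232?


0b11101000. Highest set bit at position 7

7


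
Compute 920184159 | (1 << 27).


920184159 | (1 << 27) = 920184159 | 134217728 = 1054401887

1054401887


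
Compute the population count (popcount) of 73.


0b1001001 has 3 set bits

3


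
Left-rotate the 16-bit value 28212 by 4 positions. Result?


Rotate 0b110111000110100 left by 4 (16-bit) = 0b1110001101000110 = 58182

58182


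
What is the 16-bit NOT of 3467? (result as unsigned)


~0b110110001011 = 0b1111001001110100 = 62068 (16-bit unsigned)

62068


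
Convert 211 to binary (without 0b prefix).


211 = 11010011 in binary

11010011


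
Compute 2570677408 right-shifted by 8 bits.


0b10011001001110010110110010100000 >> 8 = 0b100110010011100101101100 = 10041708

10041708


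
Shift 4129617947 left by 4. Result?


0b11110110001001001111100000011011 << 4 = 0b111101100010010011111000000110110000 = 66073887152

66073887152


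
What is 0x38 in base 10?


38 hex = 56 decimal

56


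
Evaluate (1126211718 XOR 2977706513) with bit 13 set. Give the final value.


Step 1: 1126211718 ^ 2977706513 = 4066153111
Step 2: 4066153111 | (1 << 13) = 4066153111 | 8192 = 4066161303

4066161303


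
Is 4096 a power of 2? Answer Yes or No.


0b1000000000000. Only one bit set => Yes

Yes


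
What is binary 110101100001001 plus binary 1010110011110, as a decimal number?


110101100001001 + 1010110011110 = 1000000010100111 = 32935

32935


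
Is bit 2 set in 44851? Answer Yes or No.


0b1010111100110011, bit 2 = 0. No

No


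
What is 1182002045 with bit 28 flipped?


1182002045 ^ (1 << 28) = 1182002045 ^ 268435456 = 1450437501

1450437501


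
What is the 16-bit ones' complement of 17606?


17606 ^ 65535 = 47929

47929


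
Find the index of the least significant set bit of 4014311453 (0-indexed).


0b11101111010001011000100000011101. Lowest set bit at position 0

0


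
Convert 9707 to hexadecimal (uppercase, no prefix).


9707 = 25EB hex

25EB


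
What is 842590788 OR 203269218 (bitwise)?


0b110010001110001110101001000100 | 0b1100000111011010010001100010 = 0b111110001111011110111001100110 = 1044246118

1044246118


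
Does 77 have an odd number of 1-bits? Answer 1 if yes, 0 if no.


0b1001101 has 4 ones => parity 0

0


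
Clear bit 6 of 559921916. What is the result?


559921916 & ~(1 << 6) = 559921852

559921852


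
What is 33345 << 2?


0b1000001001000001 << 2 = 0b100000100100000100 = 133380

133380


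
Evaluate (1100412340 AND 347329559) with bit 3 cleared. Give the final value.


Step 1: 1100412340 & 347329559 = 9622548
Step 2: 9622548 & ~(1 << 3) = 9622548

9622548


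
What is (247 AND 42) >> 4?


Step 1: 247 & 42 = 34
Step 2: 34 >> 4 = 2

2


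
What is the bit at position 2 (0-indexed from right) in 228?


0b11100100, position 2 = 1

1


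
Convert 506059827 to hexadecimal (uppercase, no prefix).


506059827 = 1E29DC33 hex

1E29DC33


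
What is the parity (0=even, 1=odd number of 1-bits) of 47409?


0b1011100100110001 has 8 ones => parity 0

0


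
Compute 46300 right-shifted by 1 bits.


0b1011010011011100 >> 1 = 0b101101001101110 = 23150

23150


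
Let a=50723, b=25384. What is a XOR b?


50723 ^ 25384 = 42251

42251


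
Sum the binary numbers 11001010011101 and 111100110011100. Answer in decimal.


11001010011101 + 111100110011100 = 1010110000111001 = 44089

44089


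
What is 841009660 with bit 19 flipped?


841009660 ^ (1 << 19) = 841009660 ^ 524288 = 841533948

841533948


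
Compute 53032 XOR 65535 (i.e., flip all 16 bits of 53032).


53032 ^ 65535 = 12503

12503


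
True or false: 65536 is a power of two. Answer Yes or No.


0b10000000000000000. Only one bit set => Yes

Yes


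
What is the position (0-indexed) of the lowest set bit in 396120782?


0b10111100111000101001011001110. Lowest set bit at position 1

1


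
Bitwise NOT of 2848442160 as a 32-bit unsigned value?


~0b10101001110001111100011100110000 = 0b1010110001110000011100011001111 = 1446525135 (32-bit unsigned)

1446525135


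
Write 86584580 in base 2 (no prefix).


86584580 = 101001010010010110100000100 in binary

101001010010010110100000100


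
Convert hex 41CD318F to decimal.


41CD318F hex = 1103966607 decimal

1103966607


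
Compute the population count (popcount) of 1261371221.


0b1001011001011101111111101010101 has 20 set bits

20


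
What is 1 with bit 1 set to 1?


1 | (1 << 1) = 1 | 2 = 3

3


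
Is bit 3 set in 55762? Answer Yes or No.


0b1101100111010010, bit 3 = 0. No

No


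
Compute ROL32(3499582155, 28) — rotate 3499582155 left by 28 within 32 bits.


Rotate 0b11010000100101110110001011001011 left by 28 (32-bit) = 0b10111101000010010111011000101100 = 3171513900

3171513900


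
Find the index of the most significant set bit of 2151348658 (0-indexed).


0b10000000001110101111100110110010. Highest set bit at position 31

31


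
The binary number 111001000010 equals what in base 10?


111001000010 in decimal = 3650

3650


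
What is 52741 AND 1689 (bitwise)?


0b1100111000000101 & 0b11010011001 = 0b11000000001 = 1537

1537


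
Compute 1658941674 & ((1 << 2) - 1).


1658941674 & 3 = 2

2


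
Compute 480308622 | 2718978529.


0b11100101000001110110110001110 | 0b10100010000100000101000111100001 = 0b10111110101100001111110111101111 = 3199270383

3199270383


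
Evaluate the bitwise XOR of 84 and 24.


0b1010100 ^ 0b11000 = 0b1001100 = 76

76


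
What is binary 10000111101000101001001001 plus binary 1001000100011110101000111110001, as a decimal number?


10000111101000101001001001 + 1001000100011110101000111110001 = 1001010101011011101110000111010 = 1252908090

1252908090


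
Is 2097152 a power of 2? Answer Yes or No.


0b1000000000000000000000. Only one bit set => Yes

Yes


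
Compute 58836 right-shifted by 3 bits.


0b1110010111010100 >> 3 = 0b1110010111010 = 7354

7354


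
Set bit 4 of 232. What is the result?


232 | (1 << 4) = 232 | 16 = 248

248


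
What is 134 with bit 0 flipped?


134 ^ (1 << 0) = 134 ^ 1 = 135

135


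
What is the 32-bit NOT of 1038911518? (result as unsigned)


~0b111101111011001000100000011110 = 0b11000010000100110111011111100001 = 3256055777 (32-bit unsigned)

3256055777


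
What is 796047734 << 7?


0b101111011100101011100101110110 << 7 = 0b1011110111001010111001011101100000000 = 101894109952

101894109952


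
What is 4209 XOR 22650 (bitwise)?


0b1000001110001 ^ 0b101100001111010 = 0b100100000001011 = 18443

18443


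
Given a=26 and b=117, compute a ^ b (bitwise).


26 ^ 117 = 111

111


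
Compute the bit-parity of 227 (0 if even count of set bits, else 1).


0b11100011 has 5 ones => parity 1

1


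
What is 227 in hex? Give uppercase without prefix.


227 = E3 hex

E3


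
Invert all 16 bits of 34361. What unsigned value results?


34361 ^ 65535 = 31174

31174


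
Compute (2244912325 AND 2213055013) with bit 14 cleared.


Step 1: 2244912325 & 2213055013 = 2177400837
Step 2: 2177400837 & ~(1 << 14) = 2177400837

2177400837


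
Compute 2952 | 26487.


0b101110001000 | 0b110011101110111 = 0b110111111111111 = 28671

28671


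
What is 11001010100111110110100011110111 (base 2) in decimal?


11001010100111110110100011110111 in decimal = 3399444727

3399444727


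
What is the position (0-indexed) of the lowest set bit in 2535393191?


0b10010111000111110000011110100111. Lowest set bit at position 0

0


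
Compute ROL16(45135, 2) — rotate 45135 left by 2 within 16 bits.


Rotate 0b1011000001001111 left by 2 (16-bit) = 0b1100000100111110 = 49470

49470


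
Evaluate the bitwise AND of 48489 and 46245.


0b1011110101101001 & 0b1011010010100101 = 0b1011010000100001 = 46113

46113


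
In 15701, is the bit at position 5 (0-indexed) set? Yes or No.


0b11110101010101, bit 5 = 0. No

No


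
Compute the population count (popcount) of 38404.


0b1001011000000100 has 5 set bits

5


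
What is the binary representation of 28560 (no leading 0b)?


28560 = 110111110010000 in binary

110111110010000


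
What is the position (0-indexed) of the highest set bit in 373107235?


0b10110001111010010101000100011. Highest set bit at position 28

28


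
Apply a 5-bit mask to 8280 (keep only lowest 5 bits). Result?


8280 & 31 = 24

24


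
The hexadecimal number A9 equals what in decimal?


A9 hex = 169 decimal

169


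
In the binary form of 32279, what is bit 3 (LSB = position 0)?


0b111111000010111, position 3 = 0

0


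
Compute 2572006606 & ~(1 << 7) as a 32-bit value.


2572006606 & ~(1 << 7) = 2572006478

2572006478


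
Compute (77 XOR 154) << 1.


Step 1: 77 ^ 154 = 215
Step 2: 215 << 1 = 430

430


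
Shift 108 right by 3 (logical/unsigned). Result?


0b1101100 >> 3 = 0b1101 = 13

13


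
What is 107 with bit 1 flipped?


107 ^ (1 << 1) = 107 ^ 2 = 105

105


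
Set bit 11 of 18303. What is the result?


18303 | (1 << 11) = 18303 | 2048 = 20351

20351


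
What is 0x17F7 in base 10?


17F7 hex = 6135 decimal

6135


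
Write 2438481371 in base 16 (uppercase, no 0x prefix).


2438481371 = 915845DB hex

915845DB
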